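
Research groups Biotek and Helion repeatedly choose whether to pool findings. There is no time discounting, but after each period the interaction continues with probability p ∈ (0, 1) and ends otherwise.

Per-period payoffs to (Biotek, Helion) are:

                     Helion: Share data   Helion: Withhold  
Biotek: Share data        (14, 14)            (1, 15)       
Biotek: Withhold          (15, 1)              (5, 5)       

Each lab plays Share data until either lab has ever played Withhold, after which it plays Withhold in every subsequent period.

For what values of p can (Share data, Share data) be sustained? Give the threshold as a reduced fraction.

Expected cooperation value is 14 + p·14 + p²·14 + … = 14/(1−p); deviation gives 15 + p·5/(1−p).
14 ≥ 15(1−p) + 5p ⇒ 10p ≥ 1 ⇒ p ≥ 1/10.

1/10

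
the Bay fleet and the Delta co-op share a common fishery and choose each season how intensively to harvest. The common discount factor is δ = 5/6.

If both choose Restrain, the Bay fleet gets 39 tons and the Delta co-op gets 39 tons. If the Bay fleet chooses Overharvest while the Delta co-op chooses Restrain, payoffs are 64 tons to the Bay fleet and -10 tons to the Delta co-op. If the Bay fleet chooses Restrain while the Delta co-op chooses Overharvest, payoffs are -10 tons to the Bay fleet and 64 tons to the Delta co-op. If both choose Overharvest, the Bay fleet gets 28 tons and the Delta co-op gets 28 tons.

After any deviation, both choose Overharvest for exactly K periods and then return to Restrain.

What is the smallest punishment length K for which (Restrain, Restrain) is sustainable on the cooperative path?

Need Σ_{k=1}^{K} δ^k ≥ (64−39)/(39−28) = 2.2727 at δ = 5/6.
At K = 3 the sum is 2.1065 < 2.2727; at K = 4 it is 2.5887 ≥ 2.2727.
So the minimum punishment length is K = 4.

4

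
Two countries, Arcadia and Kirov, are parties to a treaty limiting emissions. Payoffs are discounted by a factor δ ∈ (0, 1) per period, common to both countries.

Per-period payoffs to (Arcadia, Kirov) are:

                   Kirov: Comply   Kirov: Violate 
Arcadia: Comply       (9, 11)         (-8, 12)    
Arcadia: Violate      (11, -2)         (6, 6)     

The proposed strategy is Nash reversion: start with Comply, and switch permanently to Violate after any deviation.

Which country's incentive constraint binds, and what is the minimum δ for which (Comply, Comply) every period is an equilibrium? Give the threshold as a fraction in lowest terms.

Arcadia; δ ≥ 2/5

Arcadia: cooperation gives 9 each period; deviation gives 11 once then 6 forever.
  9/(1−δ) ≥ 11 + 6δ/(1−δ) ⇒ δ ≥ 2/5.
Kirov: cooperation gives 11 each period; deviation gives 12 once then 6 forever.
  δ ≥ 1/6.
Both must hold, so the binding constraint is Arcadia's: δ ≥ 2/5.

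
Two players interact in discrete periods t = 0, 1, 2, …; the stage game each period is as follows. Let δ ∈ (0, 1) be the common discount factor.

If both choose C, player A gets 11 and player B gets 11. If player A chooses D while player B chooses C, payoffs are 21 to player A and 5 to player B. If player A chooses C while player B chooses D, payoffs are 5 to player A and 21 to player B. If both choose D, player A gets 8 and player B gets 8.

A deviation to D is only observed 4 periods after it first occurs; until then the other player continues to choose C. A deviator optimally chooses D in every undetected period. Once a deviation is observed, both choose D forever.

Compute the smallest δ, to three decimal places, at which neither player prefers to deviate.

A deviator earns 21 for 4 periods, then 8 forever; cooperating earns 11 forever. Multiplying the IC by (1−δ):
11 ≥ 21(1−δ^4) + 8δ^4, so 13·δ^4 ≥ 10 and δ^4 ≥ 10/13.
δ ≥ (10/13)^(1/4) ≈ 0.937.

0.937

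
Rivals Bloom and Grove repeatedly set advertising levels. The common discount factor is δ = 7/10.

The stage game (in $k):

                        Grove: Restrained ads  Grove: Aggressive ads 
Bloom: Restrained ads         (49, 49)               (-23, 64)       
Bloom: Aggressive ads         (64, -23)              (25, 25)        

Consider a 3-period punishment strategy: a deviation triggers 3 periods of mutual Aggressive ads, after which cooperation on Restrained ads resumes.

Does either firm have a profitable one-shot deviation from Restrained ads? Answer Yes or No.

A one-shot deviation gives 64 now, then 25 for 3 periods, then back to 49.
Gain from deviating: (64−49) today; loss: (49−25) in each of the next 3 periods.
No-deviation condition: (49−25)(δ+…+δ^3) ≥ 64−49, i.e. δ+…+δ^3 ≥ 5/8.
At δ = 7/10: δ+…+δ^3 = 1.5330 ≥ 0.6250.
So cooperation is sustainable.

No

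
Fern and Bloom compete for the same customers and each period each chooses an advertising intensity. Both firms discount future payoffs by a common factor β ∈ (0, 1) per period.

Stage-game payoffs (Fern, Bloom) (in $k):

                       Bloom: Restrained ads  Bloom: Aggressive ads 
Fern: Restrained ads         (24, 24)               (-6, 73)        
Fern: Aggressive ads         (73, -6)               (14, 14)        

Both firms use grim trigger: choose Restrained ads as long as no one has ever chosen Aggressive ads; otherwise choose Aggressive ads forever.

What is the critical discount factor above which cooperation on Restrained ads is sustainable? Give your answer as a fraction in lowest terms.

Under grim trigger the critical discount factor is (T−C)/(T−P) with T = 73, C = 24, P = 14.
β* = (73−24)/(73−14) = 49/59.

49/59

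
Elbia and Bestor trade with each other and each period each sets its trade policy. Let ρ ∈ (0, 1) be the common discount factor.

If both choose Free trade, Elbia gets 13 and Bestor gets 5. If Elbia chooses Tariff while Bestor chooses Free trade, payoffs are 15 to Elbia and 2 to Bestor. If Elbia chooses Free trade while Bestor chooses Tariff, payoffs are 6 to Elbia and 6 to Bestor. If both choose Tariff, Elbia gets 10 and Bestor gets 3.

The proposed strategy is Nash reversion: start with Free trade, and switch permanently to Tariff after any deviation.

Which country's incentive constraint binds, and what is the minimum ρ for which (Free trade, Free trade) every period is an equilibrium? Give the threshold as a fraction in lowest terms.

Elbia: cooperation gives 13 each period; deviation gives 15 once then 10 forever.
  13/(1−ρ) ≥ 15 + 10ρ/(1−ρ) ⇒ ρ ≥ 2/5.
Bestor: cooperation gives 5 each period; deviation gives 6 once then 3 forever.
  ρ ≥ 1/3.
Both must hold, so the binding constraint is Elbia's: ρ ≥ 2/5.

Elbia; ρ ≥ 2/5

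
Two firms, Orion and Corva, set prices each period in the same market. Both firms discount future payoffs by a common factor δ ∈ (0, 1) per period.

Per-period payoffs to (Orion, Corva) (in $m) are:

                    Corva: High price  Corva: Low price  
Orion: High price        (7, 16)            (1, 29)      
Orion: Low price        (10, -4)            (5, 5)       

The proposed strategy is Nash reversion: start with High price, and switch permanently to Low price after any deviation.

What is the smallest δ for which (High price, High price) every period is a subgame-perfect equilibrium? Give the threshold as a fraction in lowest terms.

For Orion: deviation gain 10−7 = 3, per-period punishment loss 7−5 = 2. IC gives δ ≥ 3/5.
For Corva: gain 13, loss 11 per period, so δ ≥ 13/24.
The tighter constraint is Orion's, so cooperation needs δ ≥ 3/5.

3/5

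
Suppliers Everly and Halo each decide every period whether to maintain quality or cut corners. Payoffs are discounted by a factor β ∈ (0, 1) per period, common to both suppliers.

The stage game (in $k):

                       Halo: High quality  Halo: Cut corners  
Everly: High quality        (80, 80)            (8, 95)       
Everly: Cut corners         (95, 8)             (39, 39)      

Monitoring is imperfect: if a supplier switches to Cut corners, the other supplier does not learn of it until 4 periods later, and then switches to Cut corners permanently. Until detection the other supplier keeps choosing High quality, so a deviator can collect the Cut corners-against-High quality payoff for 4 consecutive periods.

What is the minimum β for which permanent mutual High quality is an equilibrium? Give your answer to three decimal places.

A deviator earns 95 for 4 periods, then 39 forever; cooperating earns 80 forever. Multiplying the IC by (1−β):
80 ≥ 95(1−β^4) + 39β^4, so 56·β^4 ≥ 15 and β^4 ≥ 15/56.
β ≥ (15/56)^(1/4) ≈ 0.719.

0.719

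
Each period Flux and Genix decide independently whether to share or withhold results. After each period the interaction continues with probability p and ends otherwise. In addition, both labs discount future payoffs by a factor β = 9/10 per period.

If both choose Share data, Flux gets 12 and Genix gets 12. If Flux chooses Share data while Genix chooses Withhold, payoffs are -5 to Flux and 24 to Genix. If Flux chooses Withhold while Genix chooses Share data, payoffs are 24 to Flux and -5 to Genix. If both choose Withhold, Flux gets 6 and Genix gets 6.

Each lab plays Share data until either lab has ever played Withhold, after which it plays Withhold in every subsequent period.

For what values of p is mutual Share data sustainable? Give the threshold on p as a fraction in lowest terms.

20/27

With continuation probability p and discount β, the effective per-period discount factor is βp.
Grim-trigger IC: βp ≥ (24−12)/(24−6) = 2/3.
So p ≥ (2/3)/(9/10) = 20/27.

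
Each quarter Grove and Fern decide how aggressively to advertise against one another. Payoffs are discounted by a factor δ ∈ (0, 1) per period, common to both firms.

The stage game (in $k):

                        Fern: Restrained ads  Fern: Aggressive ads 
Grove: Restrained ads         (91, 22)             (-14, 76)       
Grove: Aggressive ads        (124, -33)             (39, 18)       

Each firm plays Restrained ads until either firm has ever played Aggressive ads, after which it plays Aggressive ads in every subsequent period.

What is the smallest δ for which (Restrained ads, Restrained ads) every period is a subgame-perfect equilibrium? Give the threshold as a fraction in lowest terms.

27/29

For Grove: deviation gain 124−91 = 33, per-period punishment loss 91−39 = 52. IC gives δ ≥ 33/85.
For Fern: gain 54, loss 4 per period, so δ ≥ 54/58 = 27/29.
The tighter constraint is Fern's, so cooperation needs δ ≥ 27/29.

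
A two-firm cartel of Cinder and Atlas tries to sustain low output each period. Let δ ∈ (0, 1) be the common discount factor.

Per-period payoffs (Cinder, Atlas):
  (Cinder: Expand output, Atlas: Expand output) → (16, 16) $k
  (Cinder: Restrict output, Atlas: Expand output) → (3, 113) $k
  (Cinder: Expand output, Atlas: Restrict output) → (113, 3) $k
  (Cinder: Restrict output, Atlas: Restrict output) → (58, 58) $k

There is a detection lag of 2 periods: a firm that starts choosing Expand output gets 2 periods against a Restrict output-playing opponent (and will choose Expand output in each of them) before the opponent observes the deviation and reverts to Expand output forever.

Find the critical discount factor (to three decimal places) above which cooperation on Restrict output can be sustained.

0.753

The best deviation is to choose Expand output for all 2 undetected periods, earning 113 each, then 16 forever once detected.
Deviation value: 113(1−δ^2)/(1−δ) + 16δ^2/(1−δ); cooperation value: 58/(1−δ).
IC: 58 ≥ 113(1−δ^2) + 16δ^2 = 113 − 97δ^2.
So δ^2 ≥ 55/97, giving δ ≥ (55/97)^(1/2) ≈ 0.753.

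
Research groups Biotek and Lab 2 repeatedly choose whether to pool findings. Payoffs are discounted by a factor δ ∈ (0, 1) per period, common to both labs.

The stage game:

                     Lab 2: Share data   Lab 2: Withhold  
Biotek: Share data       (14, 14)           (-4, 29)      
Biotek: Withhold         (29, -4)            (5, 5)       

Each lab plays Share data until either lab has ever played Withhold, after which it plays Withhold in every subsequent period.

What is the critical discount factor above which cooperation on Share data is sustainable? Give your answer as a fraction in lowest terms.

5/8

14/(1−δ) ≥ 29 + 5δ/(1−δ)
14 ≥ 29 − 24δ
δ ≥ 15/24 = 5/8.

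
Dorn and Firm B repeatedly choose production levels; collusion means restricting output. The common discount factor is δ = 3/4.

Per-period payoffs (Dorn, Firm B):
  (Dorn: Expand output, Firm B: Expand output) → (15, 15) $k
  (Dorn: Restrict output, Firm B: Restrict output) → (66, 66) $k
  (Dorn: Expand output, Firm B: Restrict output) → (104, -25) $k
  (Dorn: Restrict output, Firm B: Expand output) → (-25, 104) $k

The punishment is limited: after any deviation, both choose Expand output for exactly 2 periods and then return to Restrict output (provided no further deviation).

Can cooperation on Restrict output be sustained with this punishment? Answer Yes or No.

A one-shot deviation gives 104 now, then 15 for 2 periods, then back to 66.
Gain from deviating: (104−66) today; loss: (66−15) in each of the next 2 periods.
No-deviation condition: (66−15)(δ+…+δ^2) ≥ 104−66, i.e. δ+…+δ^2 ≥ 38/51.
At δ = 3/4: δ+…+δ^2 = 1.3125 ≥ 0.7451.
So cooperation is sustainable.

Yes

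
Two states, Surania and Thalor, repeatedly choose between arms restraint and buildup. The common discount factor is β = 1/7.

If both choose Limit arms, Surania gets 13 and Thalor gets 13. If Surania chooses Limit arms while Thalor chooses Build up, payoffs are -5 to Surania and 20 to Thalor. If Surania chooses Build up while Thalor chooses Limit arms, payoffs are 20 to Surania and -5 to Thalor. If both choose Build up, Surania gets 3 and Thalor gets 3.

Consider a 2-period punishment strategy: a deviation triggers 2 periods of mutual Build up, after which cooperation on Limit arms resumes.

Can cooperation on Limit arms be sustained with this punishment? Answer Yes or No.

Comparing payoff streams over the 3 periods until play realigns: cooperate → 13(1+β+…+β^2); deviate → 20 + 3(β+…+β^2).
Cooperation is sustained iff (13−3)(β+…+β^2) ≥ 20−13.
β+…+β^2 = 1/7·(1−(1/7)^2)/(1−1/7) = 0.1633, and (20−13)/(13−3) = 0.7000.
0.1633 < 0.7000, so cooperation is not sustainable.

No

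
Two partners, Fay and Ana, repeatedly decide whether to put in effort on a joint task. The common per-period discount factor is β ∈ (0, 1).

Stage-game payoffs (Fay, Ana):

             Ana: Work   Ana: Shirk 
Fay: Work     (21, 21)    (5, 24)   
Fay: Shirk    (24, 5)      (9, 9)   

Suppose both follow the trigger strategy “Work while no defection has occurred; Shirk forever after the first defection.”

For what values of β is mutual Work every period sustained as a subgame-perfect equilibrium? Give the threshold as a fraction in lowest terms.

One-period gain from deviating is 24 − 21 = 3. The loss is 21 − 9 = 12 in every subsequent period, with present value 12·β/(1−β).
Deviation is unprofitable when 12·β/(1−β) ≥ 3, i.e. β/(1−β) ≥ 1/4.
Equivalently β ≥ 3/(3+12) = 1/5.

1/5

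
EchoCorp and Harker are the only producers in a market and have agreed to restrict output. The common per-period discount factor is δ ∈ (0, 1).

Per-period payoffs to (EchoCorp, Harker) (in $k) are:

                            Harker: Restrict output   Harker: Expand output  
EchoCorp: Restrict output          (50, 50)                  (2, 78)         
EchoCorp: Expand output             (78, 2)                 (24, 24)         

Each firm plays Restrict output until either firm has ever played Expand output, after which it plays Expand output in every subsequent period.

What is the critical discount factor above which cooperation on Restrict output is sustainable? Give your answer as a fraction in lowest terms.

One-period gain from deviating is 78 − 50 = 28. The loss is 50 − 24 = 26 in every subsequent period, with present value 26·δ/(1−δ).
Deviation is unprofitable when 26·δ/(1−δ) ≥ 28, i.e. δ/(1−δ) ≥ 14/13.
Equivalently δ ≥ 28/(28+26) = 14/27.

14/27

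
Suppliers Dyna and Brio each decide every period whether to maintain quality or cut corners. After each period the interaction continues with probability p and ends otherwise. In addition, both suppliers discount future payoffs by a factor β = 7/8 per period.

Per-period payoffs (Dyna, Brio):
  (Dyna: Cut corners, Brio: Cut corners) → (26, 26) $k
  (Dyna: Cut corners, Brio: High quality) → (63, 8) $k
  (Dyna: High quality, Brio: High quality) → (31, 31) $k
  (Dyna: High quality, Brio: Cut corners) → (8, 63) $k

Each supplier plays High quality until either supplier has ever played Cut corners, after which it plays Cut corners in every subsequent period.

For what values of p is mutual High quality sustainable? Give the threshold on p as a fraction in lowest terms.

256/259

With continuation probability p and discount β, the effective per-period discount factor is βp.
Grim-trigger IC: βp ≥ (63−31)/(63−26) = 32/37.
So p ≥ (32/37)/(7/8) = 256/259.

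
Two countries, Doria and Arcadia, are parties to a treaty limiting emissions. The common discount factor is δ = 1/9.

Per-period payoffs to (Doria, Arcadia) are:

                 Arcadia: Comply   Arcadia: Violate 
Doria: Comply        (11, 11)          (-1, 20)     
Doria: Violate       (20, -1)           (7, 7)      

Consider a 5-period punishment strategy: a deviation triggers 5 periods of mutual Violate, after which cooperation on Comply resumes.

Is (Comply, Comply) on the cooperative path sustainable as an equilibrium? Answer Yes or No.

No

IC: δ+…+δ^5 ≥ (20−11)/(11−7) = 9/4.
At δ = 1/9: partial sum = 0.1250 < 2.2500. Cooperation not sustainable.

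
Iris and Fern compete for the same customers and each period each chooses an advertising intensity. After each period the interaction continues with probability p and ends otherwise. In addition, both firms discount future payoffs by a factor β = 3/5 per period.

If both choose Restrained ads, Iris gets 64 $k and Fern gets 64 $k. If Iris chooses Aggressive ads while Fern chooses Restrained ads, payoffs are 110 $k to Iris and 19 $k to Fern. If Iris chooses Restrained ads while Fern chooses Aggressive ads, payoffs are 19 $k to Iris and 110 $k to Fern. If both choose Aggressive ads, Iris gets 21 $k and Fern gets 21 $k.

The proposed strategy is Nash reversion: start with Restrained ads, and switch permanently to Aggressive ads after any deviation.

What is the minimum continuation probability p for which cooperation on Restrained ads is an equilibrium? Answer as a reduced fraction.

Expected continuation weight on next period's payoff is β·p = 3/5·p, which plays the role of the discount factor.
Cooperation requires 3/5·p ≥ (110−64)/(110−21) = 46/89, hence p ≥ 230/267.

230/267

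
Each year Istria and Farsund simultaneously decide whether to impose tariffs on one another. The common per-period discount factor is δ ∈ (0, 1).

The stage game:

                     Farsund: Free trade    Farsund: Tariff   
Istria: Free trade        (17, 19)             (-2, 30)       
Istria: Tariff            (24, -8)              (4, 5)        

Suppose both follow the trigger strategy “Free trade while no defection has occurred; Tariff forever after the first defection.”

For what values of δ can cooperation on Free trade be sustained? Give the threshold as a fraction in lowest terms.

11/25

Istria's threshold: (24−17)/(24−4) = 7/20.
Farsund's threshold: (30−19)/(30−5) = 11/25.
7/20 < 11/25, so Farsund binds and δ* = 11/25.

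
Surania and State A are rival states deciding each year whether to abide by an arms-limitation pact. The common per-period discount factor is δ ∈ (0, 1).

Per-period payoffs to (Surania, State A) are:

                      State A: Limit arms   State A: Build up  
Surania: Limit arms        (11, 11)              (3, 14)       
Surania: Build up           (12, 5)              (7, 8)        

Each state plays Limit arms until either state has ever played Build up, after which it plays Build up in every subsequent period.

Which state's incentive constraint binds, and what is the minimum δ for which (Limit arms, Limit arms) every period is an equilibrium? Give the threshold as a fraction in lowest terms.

For Surania: deviation gain 12−11 = 1, per-period punishment loss 11−7 = 4. IC gives δ ≥ 1/5.
For State A: gain 3, loss 3 per period, so δ ≥ 3/6 = 1/2.
The tighter constraint is State A's, so cooperation needs δ ≥ 1/2.

State A; δ ≥ 1/2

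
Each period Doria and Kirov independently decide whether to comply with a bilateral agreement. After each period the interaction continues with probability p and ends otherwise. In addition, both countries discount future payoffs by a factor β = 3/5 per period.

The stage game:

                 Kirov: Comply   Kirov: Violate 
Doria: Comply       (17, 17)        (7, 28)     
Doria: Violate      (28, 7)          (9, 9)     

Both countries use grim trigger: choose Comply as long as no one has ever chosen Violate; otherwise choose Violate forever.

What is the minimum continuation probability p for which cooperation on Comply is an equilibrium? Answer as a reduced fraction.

With continuation probability p and discount β, the effective per-period discount factor is βp.
Grim-trigger IC: βp ≥ (28−17)/(28−9) = 11/19.
So p ≥ (11/19)/(3/5) = 55/57.

55/57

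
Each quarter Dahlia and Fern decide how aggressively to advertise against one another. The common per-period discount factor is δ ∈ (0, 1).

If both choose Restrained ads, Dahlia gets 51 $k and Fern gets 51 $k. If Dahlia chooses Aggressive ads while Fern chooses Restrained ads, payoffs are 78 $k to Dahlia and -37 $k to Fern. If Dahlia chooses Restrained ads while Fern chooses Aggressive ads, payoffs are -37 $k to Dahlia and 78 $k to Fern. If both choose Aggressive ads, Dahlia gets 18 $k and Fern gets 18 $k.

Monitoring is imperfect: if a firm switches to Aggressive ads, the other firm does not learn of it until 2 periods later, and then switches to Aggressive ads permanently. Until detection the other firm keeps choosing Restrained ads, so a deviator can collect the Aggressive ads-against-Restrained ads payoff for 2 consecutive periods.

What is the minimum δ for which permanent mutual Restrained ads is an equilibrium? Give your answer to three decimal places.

0.671

Deviating for the 2 undetected periods gains 78−51 = 27 per period over cooperation, then loses 51−18 = 33 per period forever once punishment starts.
Gain: 27(1 + δ + … + δ^1); loss: 33·δ^2/(1−δ).
No profitable deviation ⇔ 27(1−δ^2) ≤ 33·δ^2, i.e. δ^2 ≥ 27/(27+33) = 9/20.
Hence δ ≥ (9/20)^(1/2) ≈ 0.671.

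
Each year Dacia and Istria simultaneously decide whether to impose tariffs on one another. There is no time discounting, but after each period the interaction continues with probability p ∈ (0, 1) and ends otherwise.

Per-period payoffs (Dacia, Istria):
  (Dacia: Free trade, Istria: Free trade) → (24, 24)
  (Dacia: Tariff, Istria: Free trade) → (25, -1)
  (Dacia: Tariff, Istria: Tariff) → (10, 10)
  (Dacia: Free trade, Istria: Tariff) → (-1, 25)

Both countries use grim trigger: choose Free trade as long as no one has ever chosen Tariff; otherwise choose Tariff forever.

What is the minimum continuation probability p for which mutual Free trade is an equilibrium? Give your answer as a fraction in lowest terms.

With no time discounting, the continuation probability p plays the role of the discount factor.
Grim-trigger IC: 24/(1−p) ≥ 25 + 10p/(1−p) ⇒ p ≥ (25−24)/(25−10) = 1/15.

1/15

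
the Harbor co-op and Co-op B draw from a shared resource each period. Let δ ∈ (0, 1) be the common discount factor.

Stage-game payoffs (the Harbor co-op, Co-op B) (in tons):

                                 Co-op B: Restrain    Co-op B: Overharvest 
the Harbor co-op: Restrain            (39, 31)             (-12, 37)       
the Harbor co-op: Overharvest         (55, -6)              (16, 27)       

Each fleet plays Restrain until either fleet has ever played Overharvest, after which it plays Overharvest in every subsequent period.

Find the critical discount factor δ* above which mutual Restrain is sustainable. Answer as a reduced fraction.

3/5

For the Harbor co-op: deviation gain 55−39 = 16, per-period punishment loss 39−16 = 23. IC gives δ ≥ 16/39.
For Co-op B: gain 6, loss 4 per period, so δ ≥ 6/10 = 3/5.
The tighter constraint is Co-op B's, so cooperation needs δ ≥ 3/5.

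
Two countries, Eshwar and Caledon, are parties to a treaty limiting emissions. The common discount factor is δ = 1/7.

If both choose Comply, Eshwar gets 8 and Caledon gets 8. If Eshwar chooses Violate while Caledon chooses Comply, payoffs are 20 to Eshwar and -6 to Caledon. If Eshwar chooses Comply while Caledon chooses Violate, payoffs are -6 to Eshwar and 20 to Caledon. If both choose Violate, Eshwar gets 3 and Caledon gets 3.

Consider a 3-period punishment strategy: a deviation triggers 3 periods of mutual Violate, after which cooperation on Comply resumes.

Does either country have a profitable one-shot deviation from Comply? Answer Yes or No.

Yes

A one-shot deviation gives 20 now, then 3 for 3 periods, then back to 8.
Gain from deviating: (20−8) today; loss: (8−3) in each of the next 3 periods.
No-deviation condition: (8−3)(δ+…+δ^3) ≥ 20−8, i.e. δ+…+δ^3 ≥ 12/5.
At δ = 1/7: δ+…+δ^3 = 0.1662 < 2.4000.
So cooperation is not sustainable.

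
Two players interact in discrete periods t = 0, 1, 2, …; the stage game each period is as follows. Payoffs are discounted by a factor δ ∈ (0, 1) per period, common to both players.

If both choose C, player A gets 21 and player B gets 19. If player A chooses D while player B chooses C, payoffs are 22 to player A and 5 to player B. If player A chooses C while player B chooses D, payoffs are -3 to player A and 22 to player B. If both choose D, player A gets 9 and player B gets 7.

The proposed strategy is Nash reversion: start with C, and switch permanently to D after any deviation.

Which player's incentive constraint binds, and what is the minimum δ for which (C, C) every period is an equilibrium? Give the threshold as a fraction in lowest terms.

player B; δ ≥ 1/5

For player A: deviation gain 22−21 = 1, per-period punishment loss 21−9 = 12. IC gives δ ≥ 1/13.
For player B: gain 3, loss 12 per period, so δ ≥ 3/15 = 1/5.
The tighter constraint is player B's, so cooperation needs δ ≥ 1/5.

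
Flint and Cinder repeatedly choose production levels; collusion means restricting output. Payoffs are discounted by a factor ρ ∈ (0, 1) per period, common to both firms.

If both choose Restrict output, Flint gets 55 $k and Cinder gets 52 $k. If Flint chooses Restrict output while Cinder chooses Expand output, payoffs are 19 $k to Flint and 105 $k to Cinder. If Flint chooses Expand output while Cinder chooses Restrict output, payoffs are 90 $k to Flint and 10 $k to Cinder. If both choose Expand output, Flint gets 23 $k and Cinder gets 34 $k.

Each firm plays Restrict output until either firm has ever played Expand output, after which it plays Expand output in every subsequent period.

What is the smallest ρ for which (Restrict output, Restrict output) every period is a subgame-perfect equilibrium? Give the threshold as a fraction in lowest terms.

For Flint: deviation gain 90−55 = 35, per-period punishment loss 55−23 = 32. IC gives ρ ≥ 35/67.
For Cinder: gain 53, loss 18 per period, so ρ ≥ 53/71.
The tighter constraint is Cinder's, so cooperation needs ρ ≥ 53/71.

53/71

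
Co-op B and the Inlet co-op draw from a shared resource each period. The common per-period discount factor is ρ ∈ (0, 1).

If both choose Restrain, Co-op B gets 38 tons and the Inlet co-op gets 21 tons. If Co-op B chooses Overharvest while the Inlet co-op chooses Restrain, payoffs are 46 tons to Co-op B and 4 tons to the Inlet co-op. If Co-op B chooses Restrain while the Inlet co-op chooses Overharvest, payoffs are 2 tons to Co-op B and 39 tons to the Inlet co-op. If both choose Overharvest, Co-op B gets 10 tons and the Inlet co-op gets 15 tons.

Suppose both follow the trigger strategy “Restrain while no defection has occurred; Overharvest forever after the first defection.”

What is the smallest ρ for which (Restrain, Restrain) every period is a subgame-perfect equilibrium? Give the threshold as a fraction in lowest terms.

Co-op B: cooperation gives 38 each period; deviation gives 46 once then 10 forever.
  38/(1−ρ) ≥ 46 + 10ρ/(1−ρ) ⇒ ρ ≥ 8/36 = 2/9.
the Inlet co-op: cooperation gives 21 each period; deviation gives 39 once then 15 forever.
  ρ ≥ 18/24 = 3/4.
Both must hold, so the binding constraint is the Inlet co-op's: ρ ≥ 3/4.

3/4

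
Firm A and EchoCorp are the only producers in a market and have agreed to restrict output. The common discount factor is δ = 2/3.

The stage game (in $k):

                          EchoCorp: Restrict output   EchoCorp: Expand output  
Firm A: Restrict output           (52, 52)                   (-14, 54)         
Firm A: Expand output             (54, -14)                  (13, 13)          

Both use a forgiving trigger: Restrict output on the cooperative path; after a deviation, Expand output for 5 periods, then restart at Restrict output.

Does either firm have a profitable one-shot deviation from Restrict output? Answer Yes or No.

IC: δ+…+δ^5 ≥ (54−52)/(52−13) = 2/39.
At δ = 2/3: partial sum = 1.7366 ≥ 0.0513. Cooperation sustainable.

No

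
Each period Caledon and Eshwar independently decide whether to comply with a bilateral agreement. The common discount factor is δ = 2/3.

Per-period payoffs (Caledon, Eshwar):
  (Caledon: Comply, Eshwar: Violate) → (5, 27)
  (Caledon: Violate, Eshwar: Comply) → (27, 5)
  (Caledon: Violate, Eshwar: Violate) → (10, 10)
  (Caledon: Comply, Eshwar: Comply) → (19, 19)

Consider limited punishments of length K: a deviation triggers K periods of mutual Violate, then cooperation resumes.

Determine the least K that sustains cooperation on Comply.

2

No profitable deviation requires (19−10)(δ+…+δ^K) ≥ 27−19, i.e. δ+…+δ^K ≥ 8/9 ≈ 0.8889.
With δ = 2/3, the partial sums are K=1: 0.6667, K=2: 1.1111.
K = 2 is the first length at which the sum reaches 0.8889.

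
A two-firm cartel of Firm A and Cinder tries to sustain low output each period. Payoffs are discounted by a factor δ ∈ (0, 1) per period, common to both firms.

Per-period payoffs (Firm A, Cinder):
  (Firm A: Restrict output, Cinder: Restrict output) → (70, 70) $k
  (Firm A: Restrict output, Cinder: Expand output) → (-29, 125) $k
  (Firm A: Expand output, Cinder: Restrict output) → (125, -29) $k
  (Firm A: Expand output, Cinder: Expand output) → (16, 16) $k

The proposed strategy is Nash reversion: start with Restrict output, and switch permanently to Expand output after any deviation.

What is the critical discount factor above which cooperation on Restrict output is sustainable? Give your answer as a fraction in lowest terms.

55/109

One-period gain from deviating is 125 − 70 = 55. The loss is 70 − 16 = 54 in every subsequent period, with present value 54·δ/(1−δ).
Deviation is unprofitable when 54·δ/(1−δ) ≥ 55, i.e. δ/(1−δ) ≥ 55/54.
Equivalently δ ≥ 55/(55+54) = 55/109.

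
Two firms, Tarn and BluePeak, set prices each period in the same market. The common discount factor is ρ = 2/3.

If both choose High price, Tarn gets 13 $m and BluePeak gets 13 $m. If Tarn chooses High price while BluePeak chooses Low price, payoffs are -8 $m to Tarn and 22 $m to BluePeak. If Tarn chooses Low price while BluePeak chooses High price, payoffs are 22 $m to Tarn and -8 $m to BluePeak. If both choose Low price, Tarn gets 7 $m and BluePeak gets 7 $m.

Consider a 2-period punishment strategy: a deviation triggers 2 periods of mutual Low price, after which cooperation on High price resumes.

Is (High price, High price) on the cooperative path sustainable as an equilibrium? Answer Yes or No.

IC: ρ+…+ρ^2 ≥ (22−13)/(13−7) = 3/2.
At ρ = 2/3: partial sum = 1.1111 < 1.5000. Cooperation not sustainable.

No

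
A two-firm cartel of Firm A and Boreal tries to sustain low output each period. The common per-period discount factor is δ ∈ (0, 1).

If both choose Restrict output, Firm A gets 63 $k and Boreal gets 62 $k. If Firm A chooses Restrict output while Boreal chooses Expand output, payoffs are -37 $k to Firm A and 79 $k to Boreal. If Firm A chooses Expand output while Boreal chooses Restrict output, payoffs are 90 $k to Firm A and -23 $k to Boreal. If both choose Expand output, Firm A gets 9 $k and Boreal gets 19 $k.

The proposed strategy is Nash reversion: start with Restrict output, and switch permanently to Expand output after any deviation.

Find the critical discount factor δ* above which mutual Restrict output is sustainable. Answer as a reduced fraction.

Firm A: cooperation gives 63 each period; deviation gives 90 once then 9 forever.
  63/(1−δ) ≥ 90 + 9δ/(1−δ) ⇒ δ ≥ 27/81 = 1/3.
Boreal: cooperation gives 62 each period; deviation gives 79 once then 19 forever.
  δ ≥ 17/60.
Both must hold, so the binding constraint is Firm A's: δ ≥ 1/3.

1/3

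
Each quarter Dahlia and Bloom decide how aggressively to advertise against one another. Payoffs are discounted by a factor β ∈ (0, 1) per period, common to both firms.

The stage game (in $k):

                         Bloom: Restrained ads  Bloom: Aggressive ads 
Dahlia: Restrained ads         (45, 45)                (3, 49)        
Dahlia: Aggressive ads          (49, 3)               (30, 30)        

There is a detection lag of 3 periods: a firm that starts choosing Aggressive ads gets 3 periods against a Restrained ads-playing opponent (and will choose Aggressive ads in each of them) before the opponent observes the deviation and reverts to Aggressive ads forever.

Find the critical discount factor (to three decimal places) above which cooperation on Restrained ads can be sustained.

The best deviation is to choose Aggressive ads for all 3 undetected periods, earning 49 each, then 30 forever once detected.
Deviation value: 49(1−β^3)/(1−β) + 30β^3/(1−β); cooperation value: 45/(1−β).
IC: 45 ≥ 49(1−β^3) + 30β^3 = 49 − 19β^3.
So β^3 ≥ 4/19, giving β ≥ (4/19)^(1/3) ≈ 0.595.

0.595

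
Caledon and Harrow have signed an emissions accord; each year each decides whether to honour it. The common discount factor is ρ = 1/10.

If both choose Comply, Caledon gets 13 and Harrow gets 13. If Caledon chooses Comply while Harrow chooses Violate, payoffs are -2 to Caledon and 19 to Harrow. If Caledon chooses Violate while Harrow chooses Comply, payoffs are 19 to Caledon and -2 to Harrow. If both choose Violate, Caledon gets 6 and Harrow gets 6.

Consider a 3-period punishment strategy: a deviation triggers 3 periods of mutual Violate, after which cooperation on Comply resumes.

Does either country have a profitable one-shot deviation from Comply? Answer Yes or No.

Yes

Comparing payoff streams over the 4 periods until play realigns: cooperate → 13(1+ρ+…+ρ^3); deviate → 19 + 6(ρ+…+ρ^3).
Cooperation is sustained iff (13−6)(ρ+…+ρ^3) ≥ 19−13.
ρ+…+ρ^3 = 1/10·(1−(1/10)^3)/(1−1/10) = 0.1110, and (19−13)/(13−6) = 0.8571.
0.1110 < 0.8571, so cooperation is not sustainable.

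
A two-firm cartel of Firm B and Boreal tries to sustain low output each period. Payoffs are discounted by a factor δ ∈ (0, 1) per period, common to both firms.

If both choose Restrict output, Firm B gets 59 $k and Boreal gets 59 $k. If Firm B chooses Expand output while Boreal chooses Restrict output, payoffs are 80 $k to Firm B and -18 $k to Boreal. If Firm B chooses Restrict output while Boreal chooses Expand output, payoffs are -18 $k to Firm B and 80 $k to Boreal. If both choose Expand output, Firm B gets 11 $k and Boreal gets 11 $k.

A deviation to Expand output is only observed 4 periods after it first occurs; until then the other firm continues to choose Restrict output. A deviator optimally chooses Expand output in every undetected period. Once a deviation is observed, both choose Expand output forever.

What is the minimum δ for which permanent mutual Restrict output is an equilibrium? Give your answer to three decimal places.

0.743

The best deviation is to choose Expand output for all 4 undetected periods, earning 80 each, then 11 forever once detected.
Deviation value: 80(1−δ^4)/(1−δ) + 11δ^4/(1−δ); cooperation value: 59/(1−δ).
IC: 59 ≥ 80(1−δ^4) + 11δ^4 = 80 − 69δ^4.
So δ^4 ≥ 21/69 = 7/23, giving δ ≥ (7/23)^(1/4) ≈ 0.743.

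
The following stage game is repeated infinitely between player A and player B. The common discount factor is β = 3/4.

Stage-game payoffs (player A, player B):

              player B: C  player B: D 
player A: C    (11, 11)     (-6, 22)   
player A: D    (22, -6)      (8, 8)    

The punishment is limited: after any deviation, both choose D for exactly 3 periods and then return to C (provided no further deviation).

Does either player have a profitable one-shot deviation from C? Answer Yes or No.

A one-shot deviation gives 22 now, then 8 for 3 periods, then back to 11.
Gain from deviating: (22−11) today; loss: (11−8) in each of the next 3 periods.
No-deviation condition: (11−8)(β+…+β^3) ≥ 22−11, i.e. β+…+β^3 ≥ 11/3.
At β = 3/4: β+…+β^3 = 1.7344 < 3.6667.
So cooperation is not sustainable.

Yes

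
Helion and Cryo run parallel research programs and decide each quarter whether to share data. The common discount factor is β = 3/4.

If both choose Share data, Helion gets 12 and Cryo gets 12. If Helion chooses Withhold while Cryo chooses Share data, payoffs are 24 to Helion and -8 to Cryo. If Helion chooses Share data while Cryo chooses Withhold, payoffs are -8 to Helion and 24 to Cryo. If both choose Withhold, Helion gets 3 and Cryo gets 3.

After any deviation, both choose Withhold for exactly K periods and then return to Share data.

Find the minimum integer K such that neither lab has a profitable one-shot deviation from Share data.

3

IC: β(1−β^K)/(1−β) ≥ (24−12)/(12−3) = 4/3.
With β = 3/4: need 1 − β^K ≥ 4/3·(1−3/4)/(3/4), i.e. β^K ≤ 0.5556.
Since (3/4)^2 = 0.5625 and (3/4)^3 = 0.4219, the smallest such K is 3.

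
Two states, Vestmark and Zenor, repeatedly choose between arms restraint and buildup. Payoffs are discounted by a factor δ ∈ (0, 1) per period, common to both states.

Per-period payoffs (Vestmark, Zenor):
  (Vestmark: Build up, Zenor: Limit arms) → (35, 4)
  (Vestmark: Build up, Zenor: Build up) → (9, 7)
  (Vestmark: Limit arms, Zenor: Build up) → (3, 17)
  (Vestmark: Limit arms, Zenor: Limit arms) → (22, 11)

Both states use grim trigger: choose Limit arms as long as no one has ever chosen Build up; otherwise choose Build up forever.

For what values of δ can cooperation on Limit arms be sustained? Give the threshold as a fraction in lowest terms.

3/5

Vestmark's threshold: (35−22)/(35−9) = 1/2.
Zenor's threshold: (17−11)/(17−7) = 3/5.
1/2 < 3/5, so Zenor binds and δ* = 3/5.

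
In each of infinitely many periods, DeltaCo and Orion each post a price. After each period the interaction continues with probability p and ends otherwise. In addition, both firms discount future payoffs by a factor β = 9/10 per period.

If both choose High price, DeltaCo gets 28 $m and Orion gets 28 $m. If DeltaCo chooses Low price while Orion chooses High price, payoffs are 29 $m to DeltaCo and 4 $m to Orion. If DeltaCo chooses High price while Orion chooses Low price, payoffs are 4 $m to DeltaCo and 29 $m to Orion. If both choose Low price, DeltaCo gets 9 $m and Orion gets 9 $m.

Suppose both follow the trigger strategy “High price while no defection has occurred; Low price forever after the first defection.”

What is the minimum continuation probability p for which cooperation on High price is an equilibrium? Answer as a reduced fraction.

Expected continuation weight on next period's payoff is β·p = 9/10·p, which plays the role of the discount factor.
Cooperation requires 9/10·p ≥ (29−28)/(29−9) = 1/20, hence p ≥ 1/18.

1/18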